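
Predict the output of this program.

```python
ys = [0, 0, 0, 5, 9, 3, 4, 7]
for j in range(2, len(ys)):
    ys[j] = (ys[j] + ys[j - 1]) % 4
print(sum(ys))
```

5

j=2: ys[2] = (0+0)%4 = 0 → [0, 0, 0, 5, 9, 3, 4, 7]
j=3: ys[3] = (5+0)%4 = 1 → [0, 0, 0, 1, 9, 3, 4, 7]
j=4: ys[4] = (9+1)%4 = 2 → [0, 0, 0, 1, 2, 3, 4, 7]
j=5: ys[5] = (3+2)%4 = 1 → [0, 0, 0, 1, 2, 1, 4, 7]
j=6: ys[6] = (4+1)%4 = 1 → [0, 0, 0, 1, 2, 1, 1, 7]
j=7: ys[7] = (7+1)%4 = 0 → [0, 0, 0, 1, 2, 1, 1, 0]
sum = 5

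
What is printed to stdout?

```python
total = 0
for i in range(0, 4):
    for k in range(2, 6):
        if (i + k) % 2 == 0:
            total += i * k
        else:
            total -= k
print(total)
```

i=0,k=2: even sum, total = 0+0 = 0
i=0,k=3: odd sum, total = 0-3 = -3
i=0,k=4: even sum, total = (-3)+0 = -3
i=0,k=5: odd sum, total = (-3)-5 = -8
i=1,k=2: odd sum, total = (-8)-2 = -10
i=1,k=3: even sum, total = (-10)+3 = -7
i=1,k=4: odd sum, total = (-7)-4 = -11
i=1,k=5: even sum, total = (-11)+5 = -6
i=2,k=2: even sum, total = (-6)+4 = -2
i=2,k=3: odd sum, total = (-2)-3 = -5
i=2,k=4: even sum, total = (-5)+8 = 3
i=2,k=5: odd sum, total = 3-5 = -2
i=3,k=2: odd sum, total = (-2)-2 = -4
i=3,k=3: even sum, total = (-4)+9 = 5
i=3,k=4: odd sum, total = 5-4 = 1
i=3,k=5: even sum, total = 1+15 = 16

16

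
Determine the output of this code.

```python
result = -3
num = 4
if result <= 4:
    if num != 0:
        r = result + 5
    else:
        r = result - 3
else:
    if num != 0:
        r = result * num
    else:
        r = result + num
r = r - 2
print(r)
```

result=-3, num=4
result <= 4 is True; num != 0 is True
→ r = result + 5 = 2
r = 2-2 = 0

0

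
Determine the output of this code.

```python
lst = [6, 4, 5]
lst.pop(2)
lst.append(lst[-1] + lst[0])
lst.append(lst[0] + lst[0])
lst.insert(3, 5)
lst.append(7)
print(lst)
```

pop(2) removes 5 → [6, 4]
append lst[-1]+lst[0] = 4+6 = 10 → [6, 4, 10]
append lst[0]+lst[0] = 6+6 = 12 → [6, 4, 10, 12]
insert 5 at 3 → [6, 4, 10, 5, 12]
append 7 → [6, 4, 10, 5, 12, 7]

[6, 4, 10, 5, 12, 7]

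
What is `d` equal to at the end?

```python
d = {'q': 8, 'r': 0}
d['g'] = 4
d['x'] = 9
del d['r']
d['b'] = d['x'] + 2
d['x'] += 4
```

d['g'] = 4 → {'q': 8, 'r': 0, 'g': 4}
d['x'] = 9 → {'q': 8, 'r': 0, 'g': 4, 'x': 9}
del 'r' → {'q': 8, 'g': 4, 'x': 9}
d['b'] = d['x']+2 = 11 → {'q': 8, 'g': 4, 'x': 9, 'b': 11}
d['x'] = 9+4 = 13 → {'q': 8, 'g': 4, 'x': 13, 'b': 11}

{'q': 8, 'g': 4, 'x': 13, 'b': 11}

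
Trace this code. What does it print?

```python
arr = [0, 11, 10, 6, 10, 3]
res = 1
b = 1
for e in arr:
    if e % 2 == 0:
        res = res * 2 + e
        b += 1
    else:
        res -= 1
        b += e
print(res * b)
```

e=0: even, res = 1*2+0 = 2; b=2
e=11: not even, res = 2-1 = 1; b=13
e=10: even, res = 1*2+10 = 12; b=14
e=6: even, res = 12*2+6 = 30; b=15
e=10: even, res = 30*2+10 = 70; b=16
e=3: not even, res = 70-1 = 69; b=19
res*b = 69*19 = 1311

1311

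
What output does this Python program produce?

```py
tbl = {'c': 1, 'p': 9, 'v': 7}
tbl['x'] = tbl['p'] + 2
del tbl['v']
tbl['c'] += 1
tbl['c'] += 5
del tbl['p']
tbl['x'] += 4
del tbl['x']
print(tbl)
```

tbl['x'] = tbl['p']+2 = 11 → {'c': 1, 'p': 9, 'v': 7, 'x': 11}
del 'v' → {'c': 1, 'p': 9, 'x': 11}
tbl['c'] = 1+1 = 2 → {'c': 2, 'p': 9, 'x': 11}
tbl['c'] = 2+5 = 7 → {'c': 7, 'p': 9, 'x': 11}
del 'p' → {'c': 7, 'x': 11}
tbl['x'] = 11+4 = 15 → {'c': 7, 'x': 15}
del 'x' → {'c': 7}

{'c': 7}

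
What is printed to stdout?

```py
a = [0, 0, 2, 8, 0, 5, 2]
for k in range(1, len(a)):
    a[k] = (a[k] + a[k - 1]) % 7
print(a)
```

[0, 0, 2, 3, 3, 1, 3]

k=1: a[1] = (0+0)%7 = 0 → [0, 0, 2, 8, 0, 5, 2]
k=2: a[2] = (2+0)%7 = 2 → [0, 0, 2, 8, 0, 5, 2]
k=3: a[3] = (8+2)%7 = 3 → [0, 0, 2, 3, 0, 5, 2]
k=4: a[4] = (0+3)%7 = 3 → [0, 0, 2, 3, 3, 5, 2]
k=5: a[5] = (5+3)%7 = 1 → [0, 0, 2, 3, 3, 1, 2]
k=6: a[6] = (2+1)%7 = 3 → [0, 0, 2, 3, 3, 1, 3]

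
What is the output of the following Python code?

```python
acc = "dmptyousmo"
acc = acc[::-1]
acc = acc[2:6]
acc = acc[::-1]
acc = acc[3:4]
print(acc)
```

reverse → 'omsuoytpmd'
slice [2:6] → 'suoy'
reverse → 'yous'
slice [3:4] → 's'

s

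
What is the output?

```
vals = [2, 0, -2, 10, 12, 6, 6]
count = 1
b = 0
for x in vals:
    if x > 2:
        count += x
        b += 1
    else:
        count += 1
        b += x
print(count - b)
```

34

x=2: not >2, count = 1+1 = 2; b=2
x=0: not >2, count = 2+1 = 3; b=2
x=-2: not >2, count = 3+1 = 4; b=0
x=10: >2, count = 4+10 = 14; b=1
x=12: >2, count = 14+12 = 26; b=2
x=6: >2, count = 26+6 = 32; b=3
x=6: >2, count = 32+6 = 38; b=4
count-b = 38-4 = 34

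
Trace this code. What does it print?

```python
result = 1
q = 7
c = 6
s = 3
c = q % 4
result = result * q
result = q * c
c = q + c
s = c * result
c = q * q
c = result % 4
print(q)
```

c = 7%4 = 3
result = 1*7 = 7
result = 7*3 = 21
c = 7+3 = 10
s = 10*21 = 210
c = 7*7 = 49
c = 21%4 = 1

7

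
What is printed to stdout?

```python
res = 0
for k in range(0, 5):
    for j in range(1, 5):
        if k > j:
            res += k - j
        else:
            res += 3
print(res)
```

52

k=0,j=1: not 0>1, res = 0+3 = 3
k=0,j=2: not 0>2, res = 3+3 = 6
k=0,j=3: not 0>3, res = 6+3 = 9
k=0,j=4: not 0>4, res = 9+3 = 12
k=1,j=1: not 1>1, res = 12+3 = 15
k=1,j=2: not 1>2, res = 15+3 = 18
k=1,j=3: not 1>3, res = 18+3 = 21
k=1,j=4: not 1>4, res = 21+3 = 24
k=2,j=1: 2>1, res = 24+1 = 25
k=2,j=2: not 2>2, res = 25+3 = 28
k=2,j=3: not 2>3, res = 28+3 = 31
k=2,j=4: not 2>4, res = 31+3 = 34
k=3,j=1: 3>1, res = 34+2 = 36
k=3,j=2: 3>2, res = 36+1 = 37
k=3,j=3: not 3>3, res = 37+3 = 40
k=3,j=4: not 3>4, res = 40+3 = 43
k=4,j=1: 4>1, res = 43+3 = 46
k=4,j=2: 4>2, res = 46+2 = 48
k=4,j=3: 4>3, res = 48+1 = 49
k=4,j=4: not 4>4, res = 49+3 = 52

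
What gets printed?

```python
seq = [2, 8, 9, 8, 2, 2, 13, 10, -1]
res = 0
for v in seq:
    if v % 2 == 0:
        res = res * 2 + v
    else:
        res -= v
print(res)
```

109

v=2: even, res = 0*2+2 = 2
v=8: even, res = 2*2+8 = 12
v=9: not even, res = 12-9 = 3
v=8: even, res = 3*2+8 = 14
v=2: even, res = 14*2+2 = 30
v=2: even, res = 30*2+2 = 62
v=13: not even, res = 62-13 = 49
v=10: even, res = 49*2+10 = 108
v=-1: not even, res = 108-(-1) = 109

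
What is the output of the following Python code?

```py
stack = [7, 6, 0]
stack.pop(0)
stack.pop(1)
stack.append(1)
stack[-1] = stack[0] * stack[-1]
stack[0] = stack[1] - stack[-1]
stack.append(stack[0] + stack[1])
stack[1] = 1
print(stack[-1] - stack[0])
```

pop(0) removes 7 → [6, 0]
pop(1) removes 0 → [6]
append 1 → [6, 1]
stack[-1] = stack[0]*stack[-1] = 6*1 = 6 → [6, 6]
stack[0] = stack[1]-stack[-1] = 6-6 = 0 → [0, 6]
append stack[0]+stack[1] = 0+6 = 6 → [0, 6, 6]
stack[1] = 1 → [0, 1, 6]
stack[-1]-stack[0] = 6-0 = 6

6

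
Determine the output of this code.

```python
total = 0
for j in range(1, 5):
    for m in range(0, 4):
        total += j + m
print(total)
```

j=1,m=0: total = 0+1 = 1
j=1,m=1: total = 1+2 = 3
j=1,m=2: total = 3+3 = 6
j=1,m=3: total = 6+4 = 10
j=2,m=0: total = 10+2 = 12
j=2,m=1: total = 12+3 = 15
j=2,m=2: total = 15+4 = 19
j=2,m=3: total = 19+5 = 24
j=3,m=0: total = 24+3 = 27
j=3,m=1: total = 27+4 = 31
j=3,m=2: total = 31+5 = 36
j=3,m=3: total = 36+6 = 42
j=4,m=0: total = 42+4 = 46
j=4,m=1: total = 46+5 = 51
j=4,m=2: total = 51+6 = 57
j=4,m=3: total = 57+7 = 64

64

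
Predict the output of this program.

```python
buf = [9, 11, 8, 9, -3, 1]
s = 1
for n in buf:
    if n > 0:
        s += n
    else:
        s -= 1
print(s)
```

38

n=9: >0, s = 1+9 = 10
n=11: >0, s = 10+11 = 21
n=8: >0, s = 21+8 = 29
n=9: >0, s = 29+9 = 38
n=-3: not >0, s = 38-1 = 37
n=1: >0, s = 37+1 = 38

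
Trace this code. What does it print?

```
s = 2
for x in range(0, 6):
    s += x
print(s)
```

17

x=0: s = 2+0 = 2
x=1: s = 2+1 = 3
x=2: s = 3+2 = 5
x=3: s = 5+3 = 8
x=4: s = 8+4 = 12
x=5: s = 12+5 = 17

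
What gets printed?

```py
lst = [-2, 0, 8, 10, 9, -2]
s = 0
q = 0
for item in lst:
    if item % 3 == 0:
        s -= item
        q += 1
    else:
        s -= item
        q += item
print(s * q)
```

item=-2: not %3==0, s = 0-(-2) = 2; q=-2
item=0: %3==0, s = 2-0 = 2; q=-1
item=8: not %3==0, s = 2-8 = -6; q=7
item=10: not %3==0, s = (-6)-10 = -16; q=17
item=9: %3==0, s = (-16)-9 = -25; q=18
item=-2: not %3==0, s = (-25)-(-2) = -23; q=16
s*q = (-23)*16 = -368

-368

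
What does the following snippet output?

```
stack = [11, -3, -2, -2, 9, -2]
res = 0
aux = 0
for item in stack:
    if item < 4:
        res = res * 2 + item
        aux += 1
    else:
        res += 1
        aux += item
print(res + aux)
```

item=11: not <4, res = 0+1 = 1; aux=11
item=-3: <4, res = 1*2+(-3) = -1; aux=12
item=-2: <4, res = (-1)*2+(-2) = -4; aux=13
item=-2: <4, res = (-4)*2+(-2) = -10; aux=14
item=9: not <4, res = (-10)+1 = -9; aux=23
item=-2: <4, res = (-9)*2+(-2) = -20; aux=24
res+aux = (-20)+24 = 4

4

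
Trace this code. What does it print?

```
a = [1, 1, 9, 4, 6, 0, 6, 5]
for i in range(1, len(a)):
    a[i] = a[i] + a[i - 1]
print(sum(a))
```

130

i=1: a[1] = 1+1 = 2 → [1, 2, 9, 4, 6, 0, 6, 5]
i=2: a[2] = 9+2 = 11 → [1, 2, 11, 4, 6, 0, 6, 5]
i=3: a[3] = 4+11 = 15 → [1, 2, 11, 15, 6, 0, 6, 5]
i=4: a[4] = 6+15 = 21 → [1, 2, 11, 15, 21, 0, 6, 5]
i=5: a[5] = 0+21 = 21 → [1, 2, 11, 15, 21, 21, 6, 5]
i=6: a[6] = 6+21 = 27 → [1, 2, 11, 15, 21, 21, 27, 5]
i=7: a[7] = 5+27 = 32 → [1, 2, 11, 15, 21, 21, 27, 32]
sum = 130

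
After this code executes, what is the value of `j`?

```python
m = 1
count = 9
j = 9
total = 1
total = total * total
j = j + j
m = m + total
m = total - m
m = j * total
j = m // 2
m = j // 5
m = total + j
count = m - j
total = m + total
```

total = 1*1 = 1
j = 9+9 = 18
m = 1+1 = 2
m = 1-2 = -1
m = 18*1 = 18
j = 18//2 = 9
m = 9//5 = 1
m = 1+9 = 10
count = 10-9 = 1
total = 10+1 = 11

9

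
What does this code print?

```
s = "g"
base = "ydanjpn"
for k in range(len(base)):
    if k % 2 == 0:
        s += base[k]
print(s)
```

k=0: add 'y' → 'gy'
k=1: skip
k=2: add 'a' → 'gya'
k=3: skip
k=4: add 'j' → 'gyaj'
k=5: skip
k=6: add 'n' → 'gyajn'

gyajn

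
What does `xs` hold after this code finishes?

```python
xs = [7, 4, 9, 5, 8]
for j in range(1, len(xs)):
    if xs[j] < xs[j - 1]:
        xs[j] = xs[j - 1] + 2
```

[7, 9, 9, 11, 13]

j=1: 4<7, xs[1] = 7+2 = 9 → [7, 9, 9, 5, 8]
j=2: 9>=9, unchanged → [7, 9, 9, 5, 8]
j=3: 5<9, xs[3] = 9+2 = 11 → [7, 9, 9, 11, 8]
j=4: 8<11, xs[4] = 11+2 = 13 → [7, 9, 9, 11, 13]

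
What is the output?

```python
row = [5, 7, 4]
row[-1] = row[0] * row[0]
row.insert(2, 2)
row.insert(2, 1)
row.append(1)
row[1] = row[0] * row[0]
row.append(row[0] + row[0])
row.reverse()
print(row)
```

row[-1] = row[0]*row[0] = 5*5 = 25 → [5, 7, 25]
insert 2 at 2 → [5, 7, 2, 25]
insert 1 at 2 → [5, 7, 1, 2, 25]
append 1 → [5, 7, 1, 2, 25, 1]
row[1] = row[0]*row[0] = 5*5 = 25 → [5, 25, 1, 2, 25, 1]
append row[0]+row[0] = 5+5 = 10 → [5, 25, 1, 2, 25, 1, 10]
reverse → [10, 1, 25, 2, 1, 25, 5]

[10, 1, 25, 2, 1, 25, 5]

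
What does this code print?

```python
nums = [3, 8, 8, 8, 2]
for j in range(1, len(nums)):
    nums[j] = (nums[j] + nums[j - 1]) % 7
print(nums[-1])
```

j=1: nums[1] = (8+3)%7 = 4 → [3, 4, 8, 8, 2]
j=2: nums[2] = (8+4)%7 = 5 → [3, 4, 5, 8, 2]
j=3: nums[3] = (8+5)%7 = 6 → [3, 4, 5, 6, 2]
j=4: nums[4] = (2+6)%7 = 1 → [3, 4, 5, 6, 1]

1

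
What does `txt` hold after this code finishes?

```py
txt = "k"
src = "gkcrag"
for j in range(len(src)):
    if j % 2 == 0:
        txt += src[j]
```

j=0: add 'g' → 'kg'
j=1: skip
j=2: add 'c' → 'kgc'
j=3: skip
j=4: add 'a' → 'kgca'
j=5: skip

'kgca'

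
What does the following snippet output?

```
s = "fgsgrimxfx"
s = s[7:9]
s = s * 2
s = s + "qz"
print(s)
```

slice [7:9] → 'xf'
repeat ×2 → 'xfxf'
+ 'qz' → 'xfxfqz'

xfxfqz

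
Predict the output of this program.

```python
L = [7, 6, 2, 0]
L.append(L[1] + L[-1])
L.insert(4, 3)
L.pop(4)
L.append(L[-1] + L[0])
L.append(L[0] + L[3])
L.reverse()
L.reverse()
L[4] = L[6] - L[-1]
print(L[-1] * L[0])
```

append L[1]+L[-1] = 6+0 = 6 → [7, 6, 2, 0, 6]
insert 3 at 4 → [7, 6, 2, 0, 3, 6]
pop(4) removes 3 → [7, 6, 2, 0, 6]
append L[-1]+L[0] = 6+7 = 13 → [7, 6, 2, 0, 6, 13]
append L[0]+L[3] = 7+0 = 7 → [7, 6, 2, 0, 6, 13, 7]
reverse → [7, 13, 6, 0, 2, 6, 7]
reverse → [7, 6, 2, 0, 6, 13, 7]
L[4] = L[6]-L[-1] = 7-7 = 0 → [7, 6, 2, 0, 0, 13, 7]
L[-1]*L[0] = 7*7 = 49

49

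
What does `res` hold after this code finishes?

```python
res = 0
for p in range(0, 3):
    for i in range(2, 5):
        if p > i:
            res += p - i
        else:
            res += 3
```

27

p=0,i=2: not 0>2, res = 0+3 = 3
p=0,i=3: not 0>3, res = 3+3 = 6
p=0,i=4: not 0>4, res = 6+3 = 9
p=1,i=2: not 1>2, res = 9+3 = 12
p=1,i=3: not 1>3, res = 12+3 = 15
p=1,i=4: not 1>4, res = 15+3 = 18
p=2,i=2: not 2>2, res = 18+3 = 21
p=2,i=3: not 2>3, res = 21+3 = 24
p=2,i=4: not 2>4, res = 24+3 = 27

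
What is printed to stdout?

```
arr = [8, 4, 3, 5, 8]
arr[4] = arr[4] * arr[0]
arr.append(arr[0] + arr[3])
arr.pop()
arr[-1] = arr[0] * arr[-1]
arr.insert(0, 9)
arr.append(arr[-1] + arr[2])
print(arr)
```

[9, 8, 4, 3, 5, 512, 516]

arr[4] = arr[4]*arr[0] = 8*8 = 64 → [8, 4, 3, 5, 64]
append arr[0]+arr[3] = 8+5 = 13 → [8, 4, 3, 5, 64, 13]
pop() removes 13 → [8, 4, 3, 5, 64]
arr[-1] = arr[0]*arr[-1] = 8*64 = 512 → [8, 4, 3, 5, 512]
insert 9 at 0 → [9, 8, 4, 3, 5, 512]
append arr[-1]+arr[2] = 512+4 = 516 → [9, 8, 4, 3, 5, 512, 516]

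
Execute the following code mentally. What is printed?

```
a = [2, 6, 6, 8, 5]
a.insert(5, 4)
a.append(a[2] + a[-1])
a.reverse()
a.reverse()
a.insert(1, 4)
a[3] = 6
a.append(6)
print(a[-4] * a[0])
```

insert 4 at 5 → [2, 6, 6, 8, 5, 4]
append a[2]+a[-1] = 6+4 = 10 → [2, 6, 6, 8, 5, 4, 10]
reverse → [10, 4, 5, 8, 6, 6, 2]
reverse → [2, 6, 6, 8, 5, 4, 10]
insert 4 at 1 → [2, 4, 6, 6, 8, 5, 4, 10]
a[3] = 6 → [2, 4, 6, 6, 8, 5, 4, 10]
append 6 → [2, 4, 6, 6, 8, 5, 4, 10, 6]
a[-4]*a[0] = 5*2 = 10

10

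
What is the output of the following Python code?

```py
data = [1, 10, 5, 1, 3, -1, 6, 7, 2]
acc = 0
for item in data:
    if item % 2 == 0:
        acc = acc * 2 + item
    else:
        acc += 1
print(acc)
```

item=1: not even, acc = 0+1 = 1
item=10: even, acc = 1*2+10 = 12
item=5: not even, acc = 12+1 = 13
item=1: not even, acc = 13+1 = 14
item=3: not even, acc = 14+1 = 15
item=-1: not even, acc = 15+1 = 16
item=6: even, acc = 16*2+6 = 38
item=7: not even, acc = 38+1 = 39
item=2: even, acc = 39*2+2 = 80

80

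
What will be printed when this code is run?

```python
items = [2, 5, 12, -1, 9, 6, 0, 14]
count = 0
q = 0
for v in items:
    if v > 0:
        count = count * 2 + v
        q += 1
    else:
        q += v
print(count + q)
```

307

v=2: >0, count = 0*2+2 = 2; q=1
v=5: >0, count = 2*2+5 = 9; q=2
v=12: >0, count = 9*2+12 = 30; q=3
v=-1: not >0; q=2
v=9: >0, count = 30*2+9 = 69; q=3
v=6: >0, count = 69*2+6 = 144; q=4
v=0: not >0; q=4
v=14: >0, count = 144*2+14 = 302; q=5
count+q = 302+5 = 307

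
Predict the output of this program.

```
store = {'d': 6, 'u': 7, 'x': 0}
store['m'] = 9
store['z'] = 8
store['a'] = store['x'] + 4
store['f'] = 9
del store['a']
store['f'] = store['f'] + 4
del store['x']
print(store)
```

{'d': 6, 'u': 7, 'm': 9, 'z': 8, 'f': 13}

store['m'] = 9 → {'d': 6, 'u': 7, 'x': 0, 'm': 9}
store['z'] = 8 → {'d': 6, 'u': 7, 'x': 0, 'm': 9, 'z': 8}
store['a'] = store['x']+4 = 4 → {'d': 6, 'u': 7, 'x': 0, 'm': 9, 'z': 8, 'a': 4}
store['f'] = 9 → {'d': 6, 'u': 7, 'x': 0, 'm': 9, 'z': 8, 'a': 4, 'f': 9}
del 'a' → {'d': 6, 'u': 7, 'x': 0, 'm': 9, 'z': 8, 'f': 9}
store['f'] = store['f']+4 = 13 → {'d': 6, 'u': 7, 'x': 0, 'm': 9, 'z': 8, 'f': 13}
del 'x' → {'d': 6, 'u': 7, 'm': 9, 'z': 8, 'f': 13}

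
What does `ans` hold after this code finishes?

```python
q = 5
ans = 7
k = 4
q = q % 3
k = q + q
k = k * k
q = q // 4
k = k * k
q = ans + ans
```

7

q = 5%3 = 2
k = 2+2 = 4
k = 4*4 = 16
q = 2//4 = 0
k = 16*16 = 256
q = 7+7 = 14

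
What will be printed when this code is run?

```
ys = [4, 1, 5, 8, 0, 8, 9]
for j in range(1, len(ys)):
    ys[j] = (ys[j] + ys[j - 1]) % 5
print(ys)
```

[4, 0, 0, 3, 3, 1, 0]

j=1: ys[1] = (1+4)%5 = 0 → [4, 0, 5, 8, 0, 8, 9]
j=2: ys[2] = (5+0)%5 = 0 → [4, 0, 0, 8, 0, 8, 9]
j=3: ys[3] = (8+0)%5 = 3 → [4, 0, 0, 3, 0, 8, 9]
j=4: ys[4] = (0+3)%5 = 3 → [4, 0, 0, 3, 3, 8, 9]
j=5: ys[5] = (8+3)%5 = 1 → [4, 0, 0, 3, 3, 1, 9]
j=6: ys[6] = (9+1)%5 = 0 → [4, 0, 0, 3, 3, 1, 0]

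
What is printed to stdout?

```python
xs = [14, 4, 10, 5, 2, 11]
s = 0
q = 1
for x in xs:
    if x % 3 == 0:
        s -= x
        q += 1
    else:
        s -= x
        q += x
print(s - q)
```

x=14: not %3==0, s = 0-14 = -14; q=15
x=4: not %3==0, s = (-14)-4 = -18; q=19
x=10: not %3==0, s = (-18)-10 = -28; q=29
x=5: not %3==0, s = (-28)-5 = -33; q=34
x=2: not %3==0, s = (-33)-2 = -35; q=36
x=11: not %3==0, s = (-35)-11 = -46; q=47
s-q = (-46)-47 = -93

-93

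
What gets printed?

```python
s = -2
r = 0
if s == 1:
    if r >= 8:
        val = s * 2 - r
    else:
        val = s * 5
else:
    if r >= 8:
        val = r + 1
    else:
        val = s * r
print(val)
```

s=-2, r=0
s == 1 is False; r >= 8 is False
→ val = s * r = 0

0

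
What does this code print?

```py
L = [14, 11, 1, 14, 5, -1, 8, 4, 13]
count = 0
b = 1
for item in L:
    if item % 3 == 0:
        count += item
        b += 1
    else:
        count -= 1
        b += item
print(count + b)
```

61

item=14: not %3==0, count = 0-1 = -1; b=15
item=11: not %3==0, count = (-1)-1 = -2; b=26
item=1: not %3==0, count = (-2)-1 = -3; b=27
item=14: not %3==0, count = (-3)-1 = -4; b=41
item=5: not %3==0, count = (-4)-1 = -5; b=46
item=-1: not %3==0, count = (-5)-1 = -6; b=45
item=8: not %3==0, count = (-6)-1 = -7; b=53
item=4: not %3==0, count = (-7)-1 = -8; b=57
item=13: not %3==0, count = (-8)-1 = -9; b=70
count+b = (-9)+70 = 61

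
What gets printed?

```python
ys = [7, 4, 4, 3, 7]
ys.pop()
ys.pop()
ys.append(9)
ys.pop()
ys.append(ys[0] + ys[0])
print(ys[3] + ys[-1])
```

28

pop() removes 7 → [7, 4, 4, 3]
pop() removes 3 → [7, 4, 4]
append 9 → [7, 4, 4, 9]
pop() removes 9 → [7, 4, 4]
append ys[0]+ys[0] = 7+7 = 14 → [7, 4, 4, 14]
ys[3]+ys[-1] = 14+14 = 28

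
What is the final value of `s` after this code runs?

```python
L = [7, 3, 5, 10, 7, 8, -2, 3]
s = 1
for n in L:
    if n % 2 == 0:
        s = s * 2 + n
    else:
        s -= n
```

-89

n=7: not even, s = 1-7 = -6
n=3: not even, s = (-6)-3 = -9
n=5: not even, s = (-9)-5 = -14
n=10: even, s = (-14)*2+10 = -18
n=7: not even, s = (-18)-7 = -25
n=8: even, s = (-25)*2+8 = -42
n=-2: even, s = (-42)*2+(-2) = -86
n=3: not even, s = (-86)-3 = -89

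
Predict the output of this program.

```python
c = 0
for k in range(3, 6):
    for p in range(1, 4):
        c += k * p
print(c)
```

k=3,p=1: c = 0+3 = 3
k=3,p=2: c = 3+6 = 9
k=3,p=3: c = 9+9 = 18
k=4,p=1: c = 18+4 = 22
k=4,p=2: c = 22+8 = 30
k=4,p=3: c = 30+12 = 42
k=5,p=1: c = 42+5 = 47
k=5,p=2: c = 47+10 = 57
k=5,p=3: c = 57+15 = 72

72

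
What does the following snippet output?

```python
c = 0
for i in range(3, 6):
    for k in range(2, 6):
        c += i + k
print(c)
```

i=3,k=2: c = 0+5 = 5
i=3,k=3: c = 5+6 = 11
i=3,k=4: c = 11+7 = 18
i=3,k=5: c = 18+8 = 26
i=4,k=2: c = 26+6 = 32
i=4,k=3: c = 32+7 = 39
i=4,k=4: c = 39+8 = 47
i=4,k=5: c = 47+9 = 56
i=5,k=2: c = 56+7 = 63
i=5,k=3: c = 63+8 = 71
i=5,k=4: c = 71+9 = 80
i=5,k=5: c = 80+10 = 90

90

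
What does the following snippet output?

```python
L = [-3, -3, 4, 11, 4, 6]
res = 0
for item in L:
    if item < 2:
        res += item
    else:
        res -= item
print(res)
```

item=-3: <2, res = 0+(-3) = -3
item=-3: <2, res = (-3)+(-3) = -6
item=4: not <2, res = (-6)-4 = -10
item=11: not <2, res = (-10)-11 = -21
item=4: not <2, res = (-21)-4 = -25
item=6: not <2, res = (-25)-6 = -31

-31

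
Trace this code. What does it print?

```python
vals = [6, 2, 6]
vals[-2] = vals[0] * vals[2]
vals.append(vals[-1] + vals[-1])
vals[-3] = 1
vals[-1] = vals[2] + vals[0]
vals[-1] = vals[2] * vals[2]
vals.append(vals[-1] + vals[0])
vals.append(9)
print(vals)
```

vals[-2] = vals[0]*vals[2] = 6*6 = 36 → [6, 36, 6]
append vals[-1]+vals[-1] = 6+6 = 12 → [6, 36, 6, 12]
vals[-3] = 1 → [6, 1, 6, 12]
vals[-1] = vals[2]+vals[0] = 6+6 = 12 → [6, 1, 6, 12]
vals[-1] = vals[2]*vals[2] = 6*6 = 36 → [6, 1, 6, 36]
append vals[-1]+vals[0] = 36+6 = 42 → [6, 1, 6, 36, 42]
append 9 → [6, 1, 6, 36, 42, 9]

[6, 1, 6, 36, 42, 9]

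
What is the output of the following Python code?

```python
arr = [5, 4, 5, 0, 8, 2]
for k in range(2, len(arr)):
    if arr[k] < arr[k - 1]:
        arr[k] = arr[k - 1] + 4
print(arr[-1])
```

k=2: 5>=4, unchanged → [5, 4, 5, 0, 8, 2]
k=3: 0<5, arr[3] = 5+4 = 9 → [5, 4, 5, 9, 8, 2]
k=4: 8<9, arr[4] = 9+4 = 13 → [5, 4, 5, 9, 13, 2]
k=5: 2<13, arr[5] = 13+4 = 17 → [5, 4, 5, 9, 13, 17]

17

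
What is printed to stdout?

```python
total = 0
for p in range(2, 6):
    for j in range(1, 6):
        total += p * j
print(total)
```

210

p=2,j=1: total = 0+2 = 2
p=2,j=2: total = 2+4 = 6
p=2,j=3: total = 6+6 = 12
p=2,j=4: total = 12+8 = 20
p=2,j=5: total = 20+10 = 30
p=3,j=1: total = 30+3 = 33
p=3,j=2: total = 33+6 = 39
p=3,j=3: total = 39+9 = 48
p=3,j=4: total = 48+12 = 60
p=3,j=5: total = 60+15 = 75
p=4,j=1: total = 75+4 = 79
p=4,j=2: total = 79+8 = 87
p=4,j=3: total = 87+12 = 99
p=4,j=4: total = 99+16 = 115
p=4,j=5: total = 115+20 = 135
p=5,j=1: total = 135+5 = 140
p=5,j=2: total = 140+10 = 150
p=5,j=3: total = 150+15 = 165
p=5,j=4: total = 165+20 = 185
p=5,j=5: total = 185+25 = 210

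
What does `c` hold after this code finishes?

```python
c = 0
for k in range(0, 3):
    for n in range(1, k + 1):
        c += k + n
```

k=1,n=1: c = 0+2 = 2
k=2,n=1: c = 2+3 = 5
k=2,n=2: c = 5+4 = 9

9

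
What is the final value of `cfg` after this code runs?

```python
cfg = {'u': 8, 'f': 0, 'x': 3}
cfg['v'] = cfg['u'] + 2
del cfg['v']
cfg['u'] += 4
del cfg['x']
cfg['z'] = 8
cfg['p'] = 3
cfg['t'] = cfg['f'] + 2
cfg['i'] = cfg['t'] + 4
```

{'u': 12, 'f': 0, 'z': 8, 'p': 3, 't': 2, 'i': 6}

cfg['v'] = cfg['u']+2 = 10 → {'u': 8, 'f': 0, 'x': 3, 'v': 10}
del 'v' → {'u': 8, 'f': 0, 'x': 3}
cfg['u'] = 8+4 = 12 → {'u': 12, 'f': 0, 'x': 3}
del 'x' → {'u': 12, 'f': 0}
cfg['z'] = 8 → {'u': 12, 'f': 0, 'z': 8}
cfg['p'] = 3 → {'u': 12, 'f': 0, 'z': 8, 'p': 3}
cfg['t'] = cfg['f']+2 = 2 → {'u': 12, 'f': 0, 'z': 8, 'p': 3, 't': 2}
cfg['i'] = cfg['t']+4 = 6 → {'u': 12, 'f': 0, 'z': 8, 'p': 3, 't': 2, 'i': 6}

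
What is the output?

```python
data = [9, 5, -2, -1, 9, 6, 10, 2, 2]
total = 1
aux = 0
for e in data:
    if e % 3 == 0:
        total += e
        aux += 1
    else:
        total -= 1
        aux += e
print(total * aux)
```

e=9: %3==0, total = 1+9 = 10; aux=1
e=5: not %3==0, total = 10-1 = 9; aux=6
e=-2: not %3==0, total = 9-1 = 8; aux=4
e=-1: not %3==0, total = 8-1 = 7; aux=3
e=9: %3==0, total = 7+9 = 16; aux=4
e=6: %3==0, total = 16+6 = 22; aux=5
e=10: not %3==0, total = 22-1 = 21; aux=15
e=2: not %3==0, total = 21-1 = 20; aux=17
e=2: not %3==0, total = 20-1 = 19; aux=19
total*aux = 19*19 = 361

361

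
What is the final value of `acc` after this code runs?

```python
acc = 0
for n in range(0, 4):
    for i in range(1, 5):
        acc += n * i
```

n=0,i=1: acc = 0+0 = 0
n=0,i=2: acc = 0+0 = 0
n=0,i=3: acc = 0+0 = 0
n=0,i=4: acc = 0+0 = 0
n=1,i=1: acc = 0+1 = 1
n=1,i=2: acc = 1+2 = 3
n=1,i=3: acc = 3+3 = 6
n=1,i=4: acc = 6+4 = 10
n=2,i=1: acc = 10+2 = 12
n=2,i=2: acc = 12+4 = 16
n=2,i=3: acc = 16+6 = 22
n=2,i=4: acc = 22+8 = 30
n=3,i=1: acc = 30+3 = 33
n=3,i=2: acc = 33+6 = 39
n=3,i=3: acc = 39+9 = 48
n=3,i=4: acc = 48+12 = 60

60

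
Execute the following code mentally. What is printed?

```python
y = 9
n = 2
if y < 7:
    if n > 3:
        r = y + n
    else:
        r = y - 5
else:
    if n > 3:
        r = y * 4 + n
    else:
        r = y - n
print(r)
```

y=9, n=2
y < 7 is False; n > 3 is False
→ r = y - n = 7

7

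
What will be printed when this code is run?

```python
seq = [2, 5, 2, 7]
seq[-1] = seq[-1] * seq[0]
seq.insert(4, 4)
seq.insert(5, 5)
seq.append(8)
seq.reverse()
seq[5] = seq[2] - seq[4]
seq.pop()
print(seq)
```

[8, 5, 4, 14, 2, 2]

seq[-1] = seq[-1]*seq[0] = 7*2 = 14 → [2, 5, 2, 14]
insert 4 at 4 → [2, 5, 2, 14, 4]
insert 5 at 5 → [2, 5, 2, 14, 4, 5]
append 8 → [2, 5, 2, 14, 4, 5, 8]
reverse → [8, 5, 4, 14, 2, 5, 2]
seq[5] = seq[2]-seq[4] = 4-2 = 2 → [8, 5, 4, 14, 2, 2, 2]
pop() removes 2 → [8, 5, 4, 14, 2, 2]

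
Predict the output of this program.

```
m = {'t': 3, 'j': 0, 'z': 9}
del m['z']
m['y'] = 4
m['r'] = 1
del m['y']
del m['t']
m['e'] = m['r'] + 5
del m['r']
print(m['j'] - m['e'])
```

del 'z' → {'t': 3, 'j': 0}
m['y'] = 4 → {'t': 3, 'j': 0, 'y': 4}
m['r'] = 1 → {'t': 3, 'j': 0, 'y': 4, 'r': 1}
del 'y' → {'t': 3, 'j': 0, 'r': 1}
del 't' → {'j': 0, 'r': 1}
m['e'] = m['r']+5 = 6 → {'j': 0, 'r': 1, 'e': 6}
del 'r' → {'j': 0, 'e': 6}
m['j']-m['e'] = 0-6 = -6

-6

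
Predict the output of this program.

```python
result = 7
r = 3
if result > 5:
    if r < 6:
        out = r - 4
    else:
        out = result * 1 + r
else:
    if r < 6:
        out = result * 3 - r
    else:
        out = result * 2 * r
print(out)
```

result=7, r=3
result > 5 is True; r < 6 is True
→ out = r - 4 = -1

-1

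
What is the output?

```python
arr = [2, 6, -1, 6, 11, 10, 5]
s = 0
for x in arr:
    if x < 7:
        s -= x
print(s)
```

x=2: <7, s = 0-2 = -2
x=6: <7, s = (-2)-6 = -8
x=-1: <7, s = (-8)-(-1) = -7
x=6: <7, s = (-7)-6 = -13
x=11: not <7
x=10: not <7
x=5: <7, s = (-13)-5 = -18

-18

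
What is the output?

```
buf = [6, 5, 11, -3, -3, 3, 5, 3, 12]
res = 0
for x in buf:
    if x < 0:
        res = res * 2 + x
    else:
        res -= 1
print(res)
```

-25

x=6: not <0, res = 0-1 = -1
x=5: not <0, res = (-1)-1 = -2
x=11: not <0, res = (-2)-1 = -3
x=-3: <0, res = (-3)*2+(-3) = -9
x=-3: <0, res = (-9)*2+(-3) = -21
x=3: not <0, res = (-21)-1 = -22
x=5: not <0, res = (-22)-1 = -23
x=3: not <0, res = (-23)-1 = -24
x=12: not <0, res = (-24)-1 = -25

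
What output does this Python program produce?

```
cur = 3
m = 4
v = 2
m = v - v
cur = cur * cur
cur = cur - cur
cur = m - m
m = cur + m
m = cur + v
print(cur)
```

0

m = 2-2 = 0
cur = 3*3 = 9
cur = 9-9 = 0
cur = 0-0 = 0
m = 0+0 = 0
m = 0+2 = 2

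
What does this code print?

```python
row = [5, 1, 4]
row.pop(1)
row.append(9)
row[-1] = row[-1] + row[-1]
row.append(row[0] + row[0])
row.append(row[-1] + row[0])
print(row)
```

pop(1) removes 1 → [5, 4]
append 9 → [5, 4, 9]
row[-1] = row[-1]+row[-1] = 9+9 = 18 → [5, 4, 18]
append row[0]+row[0] = 5+5 = 10 → [5, 4, 18, 10]
append row[-1]+row[0] = 10+5 = 15 → [5, 4, 18, 10, 15]

[5, 4, 18, 10, 15]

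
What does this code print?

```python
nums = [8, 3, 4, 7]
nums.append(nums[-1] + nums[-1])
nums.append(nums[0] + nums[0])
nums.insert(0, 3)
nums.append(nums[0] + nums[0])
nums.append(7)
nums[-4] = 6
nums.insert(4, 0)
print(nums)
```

append nums[-1]+nums[-1] = 7+7 = 14 → [8, 3, 4, 7, 14]
append nums[0]+nums[0] = 8+8 = 16 → [8, 3, 4, 7, 14, 16]
insert 3 at 0 → [3, 8, 3, 4, 7, 14, 16]
append nums[0]+nums[0] = 3+3 = 6 → [3, 8, 3, 4, 7, 14, 16, 6]
append 7 → [3, 8, 3, 4, 7, 14, 16, 6, 7]
nums[-4] = 6 → [3, 8, 3, 4, 7, 6, 16, 6, 7]
insert 0 at 4 → [3, 8, 3, 4, 0, 7, 6, 16, 6, 7]

[3, 8, 3, 4, 0, 7, 6, 16, 6, 7]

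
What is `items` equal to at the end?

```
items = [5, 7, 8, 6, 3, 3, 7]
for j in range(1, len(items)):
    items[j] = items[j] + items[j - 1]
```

[5, 12, 20, 26, 29, 32, 39]

j=1: items[1] = 7+5 = 12 → [5, 12, 8, 6, 3, 3, 7]
j=2: items[2] = 8+12 = 20 → [5, 12, 20, 6, 3, 3, 7]
j=3: items[3] = 6+20 = 26 → [5, 12, 20, 26, 3, 3, 7]
j=4: items[4] = 3+26 = 29 → [5, 12, 20, 26, 29, 3, 7]
j=5: items[5] = 3+29 = 32 → [5, 12, 20, 26, 29, 32, 7]
j=6: items[6] = 7+32 = 39 → [5, 12, 20, 26, 29, 32, 39]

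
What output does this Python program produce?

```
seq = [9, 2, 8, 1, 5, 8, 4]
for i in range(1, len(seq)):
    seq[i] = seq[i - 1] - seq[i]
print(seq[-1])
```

-19

i=1: seq[1] = 9-2 = 7 → [9, 7, 8, 1, 5, 8, 4]
i=2: seq[2] = 7-8 = -1 → [9, 7, -1, 1, 5, 8, 4]
i=3: seq[3] = (-1)-1 = -2 → [9, 7, -1, -2, 5, 8, 4]
i=4: seq[4] = (-2)-5 = -7 → [9, 7, -1, -2, -7, 8, 4]
i=5: seq[5] = (-7)-8 = -15 → [9, 7, -1, -2, -7, -15, 4]
i=6: seq[6] = (-15)-4 = -19 → [9, 7, -1, -2, -7, -15, -19]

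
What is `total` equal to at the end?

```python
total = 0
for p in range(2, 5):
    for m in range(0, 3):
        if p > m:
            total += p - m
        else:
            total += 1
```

p=2,m=0: 2>0, total = 0+2 = 2
p=2,m=1: 2>1, total = 2+1 = 3
p=2,m=2: not 2>2, total = 3+1 = 4
p=3,m=0: 3>0, total = 4+3 = 7
p=3,m=1: 3>1, total = 7+2 = 9
p=3,m=2: 3>2, total = 9+1 = 10
p=4,m=0: 4>0, total = 10+4 = 14
p=4,m=1: 4>1, total = 14+3 = 17
p=4,m=2: 4>2, total = 17+2 = 19

19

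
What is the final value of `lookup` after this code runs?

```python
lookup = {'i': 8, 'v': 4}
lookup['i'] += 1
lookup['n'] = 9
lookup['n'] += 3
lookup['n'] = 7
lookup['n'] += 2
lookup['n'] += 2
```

lookup['i'] = 8+1 = 9 → {'i': 9, 'v': 4}
lookup['n'] = 9 → {'i': 9, 'v': 4, 'n': 9}
lookup['n'] = 9+3 = 12 → {'i': 9, 'v': 4, 'n': 12}
lookup['n'] = 7 → {'i': 9, 'v': 4, 'n': 7}
lookup['n'] = 7+2 = 9 → {'i': 9, 'v': 4, 'n': 9}
lookup['n'] = 9+2 = 11 → {'i': 9, 'v': 4, 'n': 11}

{'i': 9, 'v': 4, 'n': 11}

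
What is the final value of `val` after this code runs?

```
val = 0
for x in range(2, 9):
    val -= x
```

-35

x=2: val = 0-2 = -2
x=3: val = (-2)-3 = -5
x=4: val = (-5)-4 = -9
x=5: val = (-9)-5 = -14
x=6: val = (-14)-6 = -20
x=7: val = (-20)-7 = -27
x=8: val = (-27)-8 = -35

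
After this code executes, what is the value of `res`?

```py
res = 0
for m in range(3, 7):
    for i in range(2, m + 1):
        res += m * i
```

m=3,i=2: res = 0+6 = 6
m=3,i=3: res = 6+9 = 15
m=4,i=2: res = 15+8 = 23
m=4,i=3: res = 23+12 = 35
m=4,i=4: res = 35+16 = 51
m=5,i=2: res = 51+10 = 61
m=5,i=3: res = 61+15 = 76
m=5,i=4: res = 76+20 = 96
m=5,i=5: res = 96+25 = 121
m=6,i=2: res = 121+12 = 133
m=6,i=3: res = 133+18 = 151
m=6,i=4: res = 151+24 = 175
m=6,i=5: res = 175+30 = 205
m=6,i=6: res = 205+36 = 241

241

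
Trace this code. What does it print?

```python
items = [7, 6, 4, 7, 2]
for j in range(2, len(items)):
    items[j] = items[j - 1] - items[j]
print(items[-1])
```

-7

j=2: items[2] = 6-4 = 2 → [7, 6, 2, 7, 2]
j=3: items[3] = 2-7 = -5 → [7, 6, 2, -5, 2]
j=4: items[4] = (-5)-2 = -7 → [7, 6, 2, -5, -7]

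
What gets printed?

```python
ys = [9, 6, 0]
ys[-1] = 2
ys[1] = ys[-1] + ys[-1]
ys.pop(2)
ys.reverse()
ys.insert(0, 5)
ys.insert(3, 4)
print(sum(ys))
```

22

ys[-1] = 2 → [9, 6, 2]
ys[1] = ys[-1]+ys[-1] = 2+2 = 4 → [9, 4, 2]
pop(2) removes 2 → [9, 4]
reverse → [4, 9]
insert 5 at 0 → [5, 4, 9]
insert 4 at 3 → [5, 4, 9, 4]
sum = 22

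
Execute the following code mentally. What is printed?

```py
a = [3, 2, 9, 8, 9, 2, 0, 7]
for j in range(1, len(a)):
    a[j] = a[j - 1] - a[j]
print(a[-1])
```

j=1: a[1] = 3-2 = 1 → [3, 1, 9, 8, 9, 2, 0, 7]
j=2: a[2] = 1-9 = -8 → [3, 1, -8, 8, 9, 2, 0, 7]
j=3: a[3] = (-8)-8 = -16 → [3, 1, -8, -16, 9, 2, 0, 7]
j=4: a[4] = (-16)-9 = -25 → [3, 1, -8, -16, -25, 2, 0, 7]
j=5: a[5] = (-25)-2 = -27 → [3, 1, -8, -16, -25, -27, 0, 7]
j=6: a[6] = (-27)-0 = -27 → [3, 1, -8, -16, -25, -27, -27, 7]
j=7: a[7] = (-27)-7 = -34 → [3, 1, -8, -16, -25, -27, -27, -34]

-34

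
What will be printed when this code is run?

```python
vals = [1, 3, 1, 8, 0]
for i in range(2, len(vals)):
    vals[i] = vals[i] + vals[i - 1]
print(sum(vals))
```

32

i=2: vals[2] = 1+3 = 4 → [1, 3, 4, 8, 0]
i=3: vals[3] = 8+4 = 12 → [1, 3, 4, 12, 0]
i=4: vals[4] = 0+12 = 12 → [1, 3, 4, 12, 12]
sum = 32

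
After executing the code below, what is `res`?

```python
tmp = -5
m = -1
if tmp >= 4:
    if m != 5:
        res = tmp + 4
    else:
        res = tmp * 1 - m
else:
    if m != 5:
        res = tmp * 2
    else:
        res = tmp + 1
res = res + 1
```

-9

tmp=-5, m=-1
tmp >= 4 is False; m != 5 is True
→ res = tmp * 2 = -10
res = (-10)+1 = -9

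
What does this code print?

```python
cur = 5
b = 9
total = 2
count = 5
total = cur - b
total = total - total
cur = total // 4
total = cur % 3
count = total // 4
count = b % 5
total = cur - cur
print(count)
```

4

total = 5-9 = -4
total = (-4)-(-4) = 0
cur = 0//4 = 0
total = 0%3 = 0
count = 0//4 = 0
count = 9%5 = 4
total = 0-0 = 0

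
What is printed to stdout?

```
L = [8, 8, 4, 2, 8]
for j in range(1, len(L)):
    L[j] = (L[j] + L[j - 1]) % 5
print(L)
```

j=1: L[1] = (8+8)%5 = 1 → [8, 1, 4, 2, 8]
j=2: L[2] = (4+1)%5 = 0 → [8, 1, 0, 2, 8]
j=3: L[3] = (2+0)%5 = 2 → [8, 1, 0, 2, 8]
j=4: L[4] = (8+2)%5 = 0 → [8, 1, 0, 2, 0]

[8, 1, 0, 2, 0]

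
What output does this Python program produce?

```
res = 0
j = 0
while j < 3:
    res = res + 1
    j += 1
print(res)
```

3

j=0: res = 0+1 = 1
j=1: res = 1+1 = 2
j=2: res = 2+1 = 3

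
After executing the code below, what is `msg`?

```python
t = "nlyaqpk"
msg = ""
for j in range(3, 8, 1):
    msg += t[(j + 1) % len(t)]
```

'qpknl'

j=3: add t[4]='q' → 'q'
j=4: add t[5]='p' → 'qp'
j=5: add t[6]='k' → 'qpk'
j=6: add t[0]='n' → 'qpkn'
j=7: add t[1]='l' → 'qpknl'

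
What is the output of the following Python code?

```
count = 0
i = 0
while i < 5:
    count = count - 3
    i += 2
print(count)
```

i=0: count = 0-3 = -3
i=2: count = (-3)-3 = -6
i=4: count = (-6)-3 = -9

-9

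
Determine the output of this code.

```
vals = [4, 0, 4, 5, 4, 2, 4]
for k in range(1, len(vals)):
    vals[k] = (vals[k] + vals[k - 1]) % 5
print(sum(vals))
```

23

k=1: vals[1] = (0+4)%5 = 4 → [4, 4, 4, 5, 4, 2, 4]
k=2: vals[2] = (4+4)%5 = 3 → [4, 4, 3, 5, 4, 2, 4]
k=3: vals[3] = (5+3)%5 = 3 → [4, 4, 3, 3, 4, 2, 4]
k=4: vals[4] = (4+3)%5 = 2 → [4, 4, 3, 3, 2, 2, 4]
k=5: vals[5] = (2+2)%5 = 4 → [4, 4, 3, 3, 2, 4, 4]
k=6: vals[6] = (4+4)%5 = 3 → [4, 4, 3, 3, 2, 4, 3]
sum = 23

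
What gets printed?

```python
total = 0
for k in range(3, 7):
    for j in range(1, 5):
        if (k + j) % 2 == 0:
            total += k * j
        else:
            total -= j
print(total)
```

k=3,j=1: even sum, total = 0+3 = 3
k=3,j=2: odd sum, total = 3-2 = 1
k=3,j=3: even sum, total = 1+9 = 10
k=3,j=4: odd sum, total = 10-4 = 6
k=4,j=1: odd sum, total = 6-1 = 5
k=4,j=2: even sum, total = 5+8 = 13
k=4,j=3: odd sum, total = 13-3 = 10
k=4,j=4: even sum, total = 10+16 = 26
k=5,j=1: even sum, total = 26+5 = 31
k=5,j=2: odd sum, total = 31-2 = 29
k=5,j=3: even sum, total = 29+15 = 44
k=5,j=4: odd sum, total = 44-4 = 40
k=6,j=1: odd sum, total = 40-1 = 39
k=6,j=2: even sum, total = 39+12 = 51
k=6,j=3: odd sum, total = 51-3 = 48
k=6,j=4: even sum, total = 48+24 = 72

72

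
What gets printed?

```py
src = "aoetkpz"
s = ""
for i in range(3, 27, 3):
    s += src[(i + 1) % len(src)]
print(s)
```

i=3: add src[4]='k' → 'k'
i=6: add src[0]='a' → 'ka'
i=9: add src[3]='t' → 'kat'
i=12: add src[6]='z' → 'katz'
i=15: add src[2]='e' → 'katze'
i=18: add src[5]='p' → 'katzep'
i=21: add src[1]='o' → 'katzepo'
i=24: add src[4]='k' → 'katzepok'

katzepok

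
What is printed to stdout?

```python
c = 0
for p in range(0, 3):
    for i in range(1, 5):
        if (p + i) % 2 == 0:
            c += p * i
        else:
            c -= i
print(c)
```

2

p=0,i=1: odd sum, c = 0-1 = -1
p=0,i=2: even sum, c = (-1)+0 = -1
p=0,i=3: odd sum, c = (-1)-3 = -4
p=0,i=4: even sum, c = (-4)+0 = -4
p=1,i=1: even sum, c = (-4)+1 = -3
p=1,i=2: odd sum, c = (-3)-2 = -5
p=1,i=3: even sum, c = (-5)+3 = -2
p=1,i=4: odd sum, c = (-2)-4 = -6
p=2,i=1: odd sum, c = (-6)-1 = -7
p=2,i=2: even sum, c = (-7)+4 = -3
p=2,i=3: odd sum, c = (-3)-3 = -6
p=2,i=4: even sum, c = (-6)+8 = 2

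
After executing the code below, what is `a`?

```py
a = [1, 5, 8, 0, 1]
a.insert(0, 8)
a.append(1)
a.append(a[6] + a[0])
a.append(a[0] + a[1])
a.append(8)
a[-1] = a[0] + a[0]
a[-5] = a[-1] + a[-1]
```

[8, 1, 5, 8, 0, 32, 1, 9, 9, 16]

insert 8 at 0 → [8, 1, 5, 8, 0, 1]
append 1 → [8, 1, 5, 8, 0, 1, 1]
append a[6]+a[0] = 1+8 = 9 → [8, 1, 5, 8, 0, 1, 1, 9]
append a[0]+a[1] = 8+1 = 9 → [8, 1, 5, 8, 0, 1, 1, 9, 9]
append 8 → [8, 1, 5, 8, 0, 1, 1, 9, 9, 8]
a[-1] = a[0]+a[0] = 8+8 = 16 → [8, 1, 5, 8, 0, 1, 1, 9, 9, 16]
a[-5] = a[-1]+a[-1] = 16+16 = 32 → [8, 1, 5, 8, 0, 32, 1, 9, 9, 16]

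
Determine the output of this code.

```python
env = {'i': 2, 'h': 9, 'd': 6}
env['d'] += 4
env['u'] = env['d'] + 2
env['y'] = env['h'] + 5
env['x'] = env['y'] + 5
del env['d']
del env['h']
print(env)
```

{'i': 2, 'u': 12, 'y': 14, 'x': 19}

env['d'] = 6+4 = 10 → {'i': 2, 'h': 9, 'd': 10}
env['u'] = env['d']+2 = 12 → {'i': 2, 'h': 9, 'd': 10, 'u': 12}
env['y'] = env['h']+5 = 14 → {'i': 2, 'h': 9, 'd': 10, 'u': 12, 'y': 14}
env['x'] = env['y']+5 = 19 → {'i': 2, 'h': 9, 'd': 10, 'u': 12, 'y': 14, 'x': 19}
del 'd' → {'i': 2, 'h': 9, 'u': 12, 'y': 14, 'x': 19}
del 'h' → {'i': 2, 'u': 12, 'y': 14, 'x': 19}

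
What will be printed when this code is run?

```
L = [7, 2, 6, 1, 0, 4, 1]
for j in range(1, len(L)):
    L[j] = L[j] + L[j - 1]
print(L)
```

j=1: L[1] = 2+7 = 9 → [7, 9, 6, 1, 0, 4, 1]
j=2: L[2] = 6+9 = 15 → [7, 9, 15, 1, 0, 4, 1]
j=3: L[3] = 1+15 = 16 → [7, 9, 15, 16, 0, 4, 1]
j=4: L[4] = 0+16 = 16 → [7, 9, 15, 16, 16, 4, 1]
j=5: L[5] = 4+16 = 20 → [7, 9, 15, 16, 16, 20, 1]
j=6: L[6] = 1+20 = 21 → [7, 9, 15, 16, 16, 20, 21]

[7, 9, 15, 16, 16, 20, 21]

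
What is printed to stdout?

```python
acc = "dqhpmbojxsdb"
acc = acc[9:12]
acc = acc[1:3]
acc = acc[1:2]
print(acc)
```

slice [9:12] → 'sdb'
slice [1:3] → 'db'
slice [1:2] → 'b'

b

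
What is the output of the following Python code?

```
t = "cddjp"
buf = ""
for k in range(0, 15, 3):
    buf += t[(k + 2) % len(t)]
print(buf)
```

dcjdp

k=0: add t[2]='d' → 'd'
k=3: add t[0]='c' → 'dc'
k=6: add t[3]='j' → 'dcj'
k=9: add t[1]='d' → 'dcjd'
k=12: add t[4]='p' → 'dcjdp'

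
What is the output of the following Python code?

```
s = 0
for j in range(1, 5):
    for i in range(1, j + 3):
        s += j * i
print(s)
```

155

j=1,i=1: s = 0+1 = 1
j=1,i=2: s = 1+2 = 3
j=1,i=3: s = 3+3 = 6
j=2,i=1: s = 6+2 = 8
j=2,i=2: s = 8+4 = 12
j=2,i=3: s = 12+6 = 18
j=2,i=4: s = 18+8 = 26
j=3,i=1: s = 26+3 = 29
j=3,i=2: s = 29+6 = 35
j=3,i=3: s = 35+9 = 44
j=3,i=4: s = 44+12 = 56
j=3,i=5: s = 56+15 = 71
j=4,i=1: s = 71+4 = 75
j=4,i=2: s = 75+8 = 83
j=4,i=3: s = 83+12 = 95
j=4,i=4: s = 95+16 = 111
j=4,i=5: s = 111+20 = 131
j=4,i=6: s = 131+24 = 155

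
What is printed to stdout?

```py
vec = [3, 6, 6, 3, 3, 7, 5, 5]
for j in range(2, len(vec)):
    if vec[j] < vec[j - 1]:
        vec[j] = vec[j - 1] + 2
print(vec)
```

j=2: 6>=6, unchanged → [3, 6, 6, 3, 3, 7, 5, 5]
j=3: 3<6, vec[3] = 6+2 = 8 → [3, 6, 6, 8, 3, 7, 5, 5]
j=4: 3<8, vec[4] = 8+2 = 10 → [3, 6, 6, 8, 10, 7, 5, 5]
j=5: 7<10, vec[5] = 10+2 = 12 → [3, 6, 6, 8, 10, 12, 5, 5]
j=6: 5<12, vec[6] = 12+2 = 14 → [3, 6, 6, 8, 10, 12, 14, 5]
j=7: 5<14, vec[7] = 14+2 = 16 → [3, 6, 6, 8, 10, 12, 14, 16]

[3, 6, 6, 8, 10, 12, 14, 16]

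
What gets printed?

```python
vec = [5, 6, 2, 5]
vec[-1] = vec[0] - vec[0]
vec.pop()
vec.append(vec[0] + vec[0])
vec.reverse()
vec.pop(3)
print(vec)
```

vec[-1] = vec[0]-vec[0] = 5-5 = 0 → [5, 6, 2, 0]
pop() removes 0 → [5, 6, 2]
append vec[0]+vec[0] = 5+5 = 10 → [5, 6, 2, 10]
reverse → [10, 2, 6, 5]
pop(3) removes 5 → [10, 2, 6]

[10, 2, 6]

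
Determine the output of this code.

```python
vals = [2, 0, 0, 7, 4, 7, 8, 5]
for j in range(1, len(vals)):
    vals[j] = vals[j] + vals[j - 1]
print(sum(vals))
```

j=1: vals[1] = 0+2 = 2 → [2, 2, 0, 7, 4, 7, 8, 5]
j=2: vals[2] = 0+2 = 2 → [2, 2, 2, 7, 4, 7, 8, 5]
j=3: vals[3] = 7+2 = 9 → [2, 2, 2, 9, 4, 7, 8, 5]
j=4: vals[4] = 4+9 = 13 → [2, 2, 2, 9, 13, 7, 8, 5]
j=5: vals[5] = 7+13 = 20 → [2, 2, 2, 9, 13, 20, 8, 5]
j=6: vals[6] = 8+20 = 28 → [2, 2, 2, 9, 13, 20, 28, 5]
j=7: vals[7] = 5+28 = 33 → [2, 2, 2, 9, 13, 20, 28, 33]
sum = 109

109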